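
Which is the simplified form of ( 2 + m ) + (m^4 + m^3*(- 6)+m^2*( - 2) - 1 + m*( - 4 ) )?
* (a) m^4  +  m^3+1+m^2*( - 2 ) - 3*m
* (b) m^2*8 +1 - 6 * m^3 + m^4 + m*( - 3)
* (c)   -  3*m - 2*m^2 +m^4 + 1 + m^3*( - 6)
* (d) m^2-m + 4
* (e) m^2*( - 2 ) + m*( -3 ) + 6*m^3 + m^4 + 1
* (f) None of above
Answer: c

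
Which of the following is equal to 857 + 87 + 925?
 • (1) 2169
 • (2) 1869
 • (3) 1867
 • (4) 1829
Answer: 2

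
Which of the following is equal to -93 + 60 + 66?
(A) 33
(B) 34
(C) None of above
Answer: A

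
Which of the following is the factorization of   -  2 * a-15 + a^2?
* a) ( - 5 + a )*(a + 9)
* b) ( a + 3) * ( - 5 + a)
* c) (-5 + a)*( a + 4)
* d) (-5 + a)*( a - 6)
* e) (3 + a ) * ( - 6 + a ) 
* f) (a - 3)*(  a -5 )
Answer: b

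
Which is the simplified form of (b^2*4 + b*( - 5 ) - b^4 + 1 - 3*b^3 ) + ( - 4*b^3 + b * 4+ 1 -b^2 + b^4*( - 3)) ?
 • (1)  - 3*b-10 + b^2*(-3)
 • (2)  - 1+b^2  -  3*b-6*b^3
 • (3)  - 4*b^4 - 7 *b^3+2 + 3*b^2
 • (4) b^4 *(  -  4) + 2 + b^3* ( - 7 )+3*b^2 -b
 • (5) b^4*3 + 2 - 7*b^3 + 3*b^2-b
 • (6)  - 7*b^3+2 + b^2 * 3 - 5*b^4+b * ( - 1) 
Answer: 4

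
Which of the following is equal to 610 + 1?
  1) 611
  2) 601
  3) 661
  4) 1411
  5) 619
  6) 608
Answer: 1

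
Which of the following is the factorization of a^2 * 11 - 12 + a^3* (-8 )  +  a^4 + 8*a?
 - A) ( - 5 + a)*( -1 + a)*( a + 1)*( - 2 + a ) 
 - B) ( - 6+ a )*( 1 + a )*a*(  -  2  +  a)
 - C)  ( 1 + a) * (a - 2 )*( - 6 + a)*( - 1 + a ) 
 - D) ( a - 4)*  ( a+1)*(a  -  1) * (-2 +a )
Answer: C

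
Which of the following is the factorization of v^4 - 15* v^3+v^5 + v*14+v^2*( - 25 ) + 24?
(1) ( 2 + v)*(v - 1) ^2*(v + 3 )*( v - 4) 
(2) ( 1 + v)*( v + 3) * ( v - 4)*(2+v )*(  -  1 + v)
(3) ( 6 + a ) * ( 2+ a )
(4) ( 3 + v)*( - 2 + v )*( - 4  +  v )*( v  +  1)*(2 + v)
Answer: 2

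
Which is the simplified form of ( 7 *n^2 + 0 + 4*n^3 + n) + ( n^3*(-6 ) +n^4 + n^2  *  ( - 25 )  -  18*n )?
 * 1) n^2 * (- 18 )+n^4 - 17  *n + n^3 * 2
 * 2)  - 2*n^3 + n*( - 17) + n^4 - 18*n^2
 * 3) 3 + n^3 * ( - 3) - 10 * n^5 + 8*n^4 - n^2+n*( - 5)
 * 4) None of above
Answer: 2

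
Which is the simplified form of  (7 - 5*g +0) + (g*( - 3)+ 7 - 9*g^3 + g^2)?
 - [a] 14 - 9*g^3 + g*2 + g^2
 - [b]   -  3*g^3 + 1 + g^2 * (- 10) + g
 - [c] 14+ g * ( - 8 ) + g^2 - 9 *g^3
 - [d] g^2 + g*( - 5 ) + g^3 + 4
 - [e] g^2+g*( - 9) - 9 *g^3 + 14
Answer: c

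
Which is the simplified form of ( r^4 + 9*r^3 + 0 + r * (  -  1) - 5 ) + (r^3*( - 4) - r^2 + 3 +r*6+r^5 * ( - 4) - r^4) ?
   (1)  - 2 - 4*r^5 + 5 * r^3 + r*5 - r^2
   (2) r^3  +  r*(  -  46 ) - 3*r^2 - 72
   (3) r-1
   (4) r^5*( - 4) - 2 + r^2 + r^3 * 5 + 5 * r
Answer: 1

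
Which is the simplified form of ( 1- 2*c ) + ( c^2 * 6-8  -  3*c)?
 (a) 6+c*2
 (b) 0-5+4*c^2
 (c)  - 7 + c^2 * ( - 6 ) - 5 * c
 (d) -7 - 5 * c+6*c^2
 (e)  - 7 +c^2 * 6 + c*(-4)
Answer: d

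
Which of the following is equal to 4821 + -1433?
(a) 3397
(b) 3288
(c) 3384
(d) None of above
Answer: d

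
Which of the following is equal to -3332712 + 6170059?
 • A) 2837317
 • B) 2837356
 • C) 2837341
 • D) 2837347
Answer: D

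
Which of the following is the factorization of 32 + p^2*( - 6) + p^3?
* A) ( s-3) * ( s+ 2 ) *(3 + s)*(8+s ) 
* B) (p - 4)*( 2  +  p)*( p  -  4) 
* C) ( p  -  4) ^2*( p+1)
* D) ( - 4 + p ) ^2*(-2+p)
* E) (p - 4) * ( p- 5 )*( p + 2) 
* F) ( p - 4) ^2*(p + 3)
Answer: B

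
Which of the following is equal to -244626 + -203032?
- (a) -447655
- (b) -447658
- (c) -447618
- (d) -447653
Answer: b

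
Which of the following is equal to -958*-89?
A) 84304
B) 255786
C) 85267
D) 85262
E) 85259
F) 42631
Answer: D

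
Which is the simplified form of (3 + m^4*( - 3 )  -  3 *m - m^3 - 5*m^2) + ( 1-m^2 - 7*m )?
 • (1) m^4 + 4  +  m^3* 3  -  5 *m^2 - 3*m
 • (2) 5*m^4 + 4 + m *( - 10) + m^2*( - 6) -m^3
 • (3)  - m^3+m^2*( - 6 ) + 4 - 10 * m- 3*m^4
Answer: 3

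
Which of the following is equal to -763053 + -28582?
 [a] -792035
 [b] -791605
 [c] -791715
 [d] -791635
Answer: d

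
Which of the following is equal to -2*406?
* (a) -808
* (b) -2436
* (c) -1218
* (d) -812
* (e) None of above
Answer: d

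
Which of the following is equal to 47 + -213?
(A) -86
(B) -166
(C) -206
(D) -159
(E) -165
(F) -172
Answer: B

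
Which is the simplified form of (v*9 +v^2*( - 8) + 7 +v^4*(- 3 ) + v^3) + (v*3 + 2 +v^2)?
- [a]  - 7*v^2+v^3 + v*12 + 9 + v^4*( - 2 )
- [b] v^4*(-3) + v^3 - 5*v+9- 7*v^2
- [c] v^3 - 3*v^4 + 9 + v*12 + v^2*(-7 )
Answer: c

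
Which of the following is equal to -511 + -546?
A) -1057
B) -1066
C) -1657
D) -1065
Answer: A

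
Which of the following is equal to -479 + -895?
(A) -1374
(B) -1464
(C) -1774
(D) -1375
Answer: A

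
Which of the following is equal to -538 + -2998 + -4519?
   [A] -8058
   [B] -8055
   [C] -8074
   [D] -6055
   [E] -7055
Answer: B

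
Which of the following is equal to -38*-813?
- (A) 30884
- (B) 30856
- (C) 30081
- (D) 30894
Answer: D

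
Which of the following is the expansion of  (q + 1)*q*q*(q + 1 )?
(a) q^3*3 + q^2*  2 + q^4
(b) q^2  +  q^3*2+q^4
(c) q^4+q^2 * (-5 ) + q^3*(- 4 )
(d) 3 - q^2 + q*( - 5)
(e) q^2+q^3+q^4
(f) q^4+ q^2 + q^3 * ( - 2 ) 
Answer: b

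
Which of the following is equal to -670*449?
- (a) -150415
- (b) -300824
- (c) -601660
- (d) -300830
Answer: d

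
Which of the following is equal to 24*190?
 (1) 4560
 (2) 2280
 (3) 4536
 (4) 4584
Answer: 1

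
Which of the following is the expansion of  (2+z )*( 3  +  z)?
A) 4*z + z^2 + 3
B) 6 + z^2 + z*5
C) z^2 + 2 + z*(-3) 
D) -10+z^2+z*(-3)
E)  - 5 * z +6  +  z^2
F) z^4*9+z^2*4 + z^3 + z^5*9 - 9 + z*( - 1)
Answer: B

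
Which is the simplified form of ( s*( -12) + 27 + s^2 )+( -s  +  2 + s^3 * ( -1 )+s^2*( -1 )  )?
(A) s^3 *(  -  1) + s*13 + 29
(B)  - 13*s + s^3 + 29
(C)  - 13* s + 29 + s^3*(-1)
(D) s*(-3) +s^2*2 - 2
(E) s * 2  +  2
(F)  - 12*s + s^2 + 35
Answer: C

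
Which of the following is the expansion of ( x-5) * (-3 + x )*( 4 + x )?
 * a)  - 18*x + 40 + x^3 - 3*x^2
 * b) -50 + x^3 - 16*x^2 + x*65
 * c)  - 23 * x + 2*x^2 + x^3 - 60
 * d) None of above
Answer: d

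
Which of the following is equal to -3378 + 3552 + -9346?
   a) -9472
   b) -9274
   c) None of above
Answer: c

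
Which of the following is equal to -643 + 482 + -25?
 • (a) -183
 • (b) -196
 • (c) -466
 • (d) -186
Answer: d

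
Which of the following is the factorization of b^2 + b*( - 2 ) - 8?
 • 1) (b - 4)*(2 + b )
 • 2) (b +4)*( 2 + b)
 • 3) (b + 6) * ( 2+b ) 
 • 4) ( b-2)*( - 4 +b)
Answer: 1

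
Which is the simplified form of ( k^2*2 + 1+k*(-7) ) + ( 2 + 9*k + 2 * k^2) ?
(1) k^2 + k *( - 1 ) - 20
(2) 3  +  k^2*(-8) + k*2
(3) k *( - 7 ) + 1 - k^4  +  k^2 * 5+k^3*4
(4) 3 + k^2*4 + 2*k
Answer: 4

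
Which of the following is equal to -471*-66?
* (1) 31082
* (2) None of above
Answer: 2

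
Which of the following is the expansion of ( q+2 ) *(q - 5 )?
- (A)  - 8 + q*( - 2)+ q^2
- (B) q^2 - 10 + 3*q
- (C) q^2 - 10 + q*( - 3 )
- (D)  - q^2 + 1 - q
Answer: C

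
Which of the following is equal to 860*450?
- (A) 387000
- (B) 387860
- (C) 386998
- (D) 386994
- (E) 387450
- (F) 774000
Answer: A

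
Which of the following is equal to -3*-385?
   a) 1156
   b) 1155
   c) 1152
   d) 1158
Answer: b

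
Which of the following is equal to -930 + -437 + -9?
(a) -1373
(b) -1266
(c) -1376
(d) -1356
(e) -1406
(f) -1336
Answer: c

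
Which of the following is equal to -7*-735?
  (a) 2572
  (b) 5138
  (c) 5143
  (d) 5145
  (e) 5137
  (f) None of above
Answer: d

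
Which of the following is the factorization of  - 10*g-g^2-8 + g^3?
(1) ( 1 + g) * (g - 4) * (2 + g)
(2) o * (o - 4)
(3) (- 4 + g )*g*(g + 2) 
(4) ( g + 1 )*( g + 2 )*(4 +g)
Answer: 1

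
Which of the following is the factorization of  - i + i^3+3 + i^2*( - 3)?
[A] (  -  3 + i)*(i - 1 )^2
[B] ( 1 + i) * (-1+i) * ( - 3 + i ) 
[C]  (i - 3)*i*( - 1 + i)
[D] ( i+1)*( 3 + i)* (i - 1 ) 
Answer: B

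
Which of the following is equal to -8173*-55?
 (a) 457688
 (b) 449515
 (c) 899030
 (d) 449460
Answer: b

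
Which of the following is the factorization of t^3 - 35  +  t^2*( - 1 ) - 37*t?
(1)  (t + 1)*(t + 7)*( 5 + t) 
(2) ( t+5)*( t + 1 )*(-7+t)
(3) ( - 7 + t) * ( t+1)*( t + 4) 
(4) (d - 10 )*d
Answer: 2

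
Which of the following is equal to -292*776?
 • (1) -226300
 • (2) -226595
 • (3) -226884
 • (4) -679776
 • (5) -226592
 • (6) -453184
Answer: 5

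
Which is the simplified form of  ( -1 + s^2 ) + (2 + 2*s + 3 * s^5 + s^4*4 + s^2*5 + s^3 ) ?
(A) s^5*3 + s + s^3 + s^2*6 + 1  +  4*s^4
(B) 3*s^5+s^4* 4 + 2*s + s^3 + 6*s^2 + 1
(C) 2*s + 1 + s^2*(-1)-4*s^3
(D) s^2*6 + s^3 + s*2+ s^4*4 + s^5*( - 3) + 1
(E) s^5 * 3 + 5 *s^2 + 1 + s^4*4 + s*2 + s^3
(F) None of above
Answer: B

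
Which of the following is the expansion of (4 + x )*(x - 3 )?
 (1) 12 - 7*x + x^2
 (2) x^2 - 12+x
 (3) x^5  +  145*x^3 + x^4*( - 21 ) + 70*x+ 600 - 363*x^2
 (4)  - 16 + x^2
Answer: 2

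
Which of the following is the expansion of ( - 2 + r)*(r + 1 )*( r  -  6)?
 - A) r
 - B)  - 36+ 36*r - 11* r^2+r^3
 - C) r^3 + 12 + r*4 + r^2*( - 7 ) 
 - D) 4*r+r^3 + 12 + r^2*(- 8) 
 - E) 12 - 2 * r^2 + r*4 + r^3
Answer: C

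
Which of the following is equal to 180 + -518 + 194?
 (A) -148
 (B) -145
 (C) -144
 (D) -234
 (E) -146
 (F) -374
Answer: C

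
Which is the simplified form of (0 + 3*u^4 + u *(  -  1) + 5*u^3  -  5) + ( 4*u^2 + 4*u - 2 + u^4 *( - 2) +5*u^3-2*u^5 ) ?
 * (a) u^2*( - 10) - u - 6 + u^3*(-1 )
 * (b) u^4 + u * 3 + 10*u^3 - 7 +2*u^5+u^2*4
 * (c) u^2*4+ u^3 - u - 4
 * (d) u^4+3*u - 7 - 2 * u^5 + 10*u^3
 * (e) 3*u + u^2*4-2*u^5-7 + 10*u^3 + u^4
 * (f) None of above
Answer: e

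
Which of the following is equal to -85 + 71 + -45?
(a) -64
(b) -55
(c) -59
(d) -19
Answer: c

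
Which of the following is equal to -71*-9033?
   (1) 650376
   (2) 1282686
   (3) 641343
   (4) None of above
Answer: 3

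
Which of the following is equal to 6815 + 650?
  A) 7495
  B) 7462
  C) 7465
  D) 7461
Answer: C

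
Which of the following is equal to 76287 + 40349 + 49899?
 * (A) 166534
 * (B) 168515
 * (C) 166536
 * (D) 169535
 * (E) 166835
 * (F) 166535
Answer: F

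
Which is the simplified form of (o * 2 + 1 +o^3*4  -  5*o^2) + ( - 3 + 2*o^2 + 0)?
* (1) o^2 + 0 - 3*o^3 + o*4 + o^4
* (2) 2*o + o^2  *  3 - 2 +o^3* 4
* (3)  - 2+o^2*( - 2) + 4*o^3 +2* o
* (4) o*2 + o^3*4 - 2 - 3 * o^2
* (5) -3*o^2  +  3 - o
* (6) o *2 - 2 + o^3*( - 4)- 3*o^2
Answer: 4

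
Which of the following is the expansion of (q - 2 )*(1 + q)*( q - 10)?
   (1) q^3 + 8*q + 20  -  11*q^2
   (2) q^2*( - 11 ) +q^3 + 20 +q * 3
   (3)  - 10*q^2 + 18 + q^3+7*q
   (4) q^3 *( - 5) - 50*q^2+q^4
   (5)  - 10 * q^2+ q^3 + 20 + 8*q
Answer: 1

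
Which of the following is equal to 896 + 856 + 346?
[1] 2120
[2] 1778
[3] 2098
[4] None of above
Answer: 3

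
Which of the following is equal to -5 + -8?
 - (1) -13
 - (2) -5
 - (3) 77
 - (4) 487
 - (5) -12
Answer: 1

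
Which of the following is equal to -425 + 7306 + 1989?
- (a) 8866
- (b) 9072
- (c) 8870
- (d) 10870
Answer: c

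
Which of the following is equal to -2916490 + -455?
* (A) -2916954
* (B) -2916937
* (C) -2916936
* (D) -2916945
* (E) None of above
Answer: D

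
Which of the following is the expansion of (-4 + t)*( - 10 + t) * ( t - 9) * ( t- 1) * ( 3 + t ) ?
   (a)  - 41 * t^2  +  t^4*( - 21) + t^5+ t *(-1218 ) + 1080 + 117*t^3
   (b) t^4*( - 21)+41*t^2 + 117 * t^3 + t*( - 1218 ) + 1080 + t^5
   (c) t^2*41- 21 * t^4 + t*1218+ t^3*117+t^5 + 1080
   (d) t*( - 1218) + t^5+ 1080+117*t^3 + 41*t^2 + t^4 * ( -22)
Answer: b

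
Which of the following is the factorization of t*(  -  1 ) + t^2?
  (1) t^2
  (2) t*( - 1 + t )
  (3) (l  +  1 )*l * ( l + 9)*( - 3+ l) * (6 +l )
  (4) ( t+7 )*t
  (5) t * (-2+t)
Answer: 2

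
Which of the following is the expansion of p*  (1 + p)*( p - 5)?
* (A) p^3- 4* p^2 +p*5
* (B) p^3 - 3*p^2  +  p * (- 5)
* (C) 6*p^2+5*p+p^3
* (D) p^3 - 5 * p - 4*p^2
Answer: D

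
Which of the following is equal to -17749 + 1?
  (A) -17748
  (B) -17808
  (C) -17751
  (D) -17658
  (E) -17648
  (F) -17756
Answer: A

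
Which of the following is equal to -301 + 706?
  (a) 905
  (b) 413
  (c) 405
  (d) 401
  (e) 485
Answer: c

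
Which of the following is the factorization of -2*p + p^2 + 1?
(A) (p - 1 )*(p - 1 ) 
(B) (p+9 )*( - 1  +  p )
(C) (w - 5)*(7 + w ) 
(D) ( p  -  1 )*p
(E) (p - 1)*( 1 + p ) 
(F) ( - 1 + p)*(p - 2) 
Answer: A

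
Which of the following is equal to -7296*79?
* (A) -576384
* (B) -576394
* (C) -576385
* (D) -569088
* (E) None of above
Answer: A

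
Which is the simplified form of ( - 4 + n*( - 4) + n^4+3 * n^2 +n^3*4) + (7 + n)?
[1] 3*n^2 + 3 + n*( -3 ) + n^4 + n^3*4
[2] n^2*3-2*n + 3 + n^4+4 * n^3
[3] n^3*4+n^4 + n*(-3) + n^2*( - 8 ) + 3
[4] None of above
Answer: 1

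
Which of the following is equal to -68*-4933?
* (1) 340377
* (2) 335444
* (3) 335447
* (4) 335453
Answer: 2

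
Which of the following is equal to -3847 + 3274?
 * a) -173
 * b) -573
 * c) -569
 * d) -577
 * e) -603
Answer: b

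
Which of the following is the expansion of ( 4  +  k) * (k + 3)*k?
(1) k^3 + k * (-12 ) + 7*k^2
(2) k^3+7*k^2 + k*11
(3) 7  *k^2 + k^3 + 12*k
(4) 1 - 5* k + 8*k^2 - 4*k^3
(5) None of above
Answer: 3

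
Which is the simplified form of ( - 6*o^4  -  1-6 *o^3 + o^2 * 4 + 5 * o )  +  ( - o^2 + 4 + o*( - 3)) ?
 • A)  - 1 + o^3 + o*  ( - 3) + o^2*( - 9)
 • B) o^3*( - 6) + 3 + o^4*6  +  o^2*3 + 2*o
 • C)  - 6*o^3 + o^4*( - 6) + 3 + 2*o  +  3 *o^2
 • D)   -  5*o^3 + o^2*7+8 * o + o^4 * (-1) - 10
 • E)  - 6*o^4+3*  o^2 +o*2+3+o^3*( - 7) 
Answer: C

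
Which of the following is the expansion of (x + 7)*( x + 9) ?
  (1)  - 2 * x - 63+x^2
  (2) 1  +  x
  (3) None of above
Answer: 3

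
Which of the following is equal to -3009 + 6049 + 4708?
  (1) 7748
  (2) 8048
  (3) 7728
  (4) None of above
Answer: 1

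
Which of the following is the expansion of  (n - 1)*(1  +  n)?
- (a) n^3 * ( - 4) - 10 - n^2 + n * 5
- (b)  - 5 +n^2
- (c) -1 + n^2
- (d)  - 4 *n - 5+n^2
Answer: c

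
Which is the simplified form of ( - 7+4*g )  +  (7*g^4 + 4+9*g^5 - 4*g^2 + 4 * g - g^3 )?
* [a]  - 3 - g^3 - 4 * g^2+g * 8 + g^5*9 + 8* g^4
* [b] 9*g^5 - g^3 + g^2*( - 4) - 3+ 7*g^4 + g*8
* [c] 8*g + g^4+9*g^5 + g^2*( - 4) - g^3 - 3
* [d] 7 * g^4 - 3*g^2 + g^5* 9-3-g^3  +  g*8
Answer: b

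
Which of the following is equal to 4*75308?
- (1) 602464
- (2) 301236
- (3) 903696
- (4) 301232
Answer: 4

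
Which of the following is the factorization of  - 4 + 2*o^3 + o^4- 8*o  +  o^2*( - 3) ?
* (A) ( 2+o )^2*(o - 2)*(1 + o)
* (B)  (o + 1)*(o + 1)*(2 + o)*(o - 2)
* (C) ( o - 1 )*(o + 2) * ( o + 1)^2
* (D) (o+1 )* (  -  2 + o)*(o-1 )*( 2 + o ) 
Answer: B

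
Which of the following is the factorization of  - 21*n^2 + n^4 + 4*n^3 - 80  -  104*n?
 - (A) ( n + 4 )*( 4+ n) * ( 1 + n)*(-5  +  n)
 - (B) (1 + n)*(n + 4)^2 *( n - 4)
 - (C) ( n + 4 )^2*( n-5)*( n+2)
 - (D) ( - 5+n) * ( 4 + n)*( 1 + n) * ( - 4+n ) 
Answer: A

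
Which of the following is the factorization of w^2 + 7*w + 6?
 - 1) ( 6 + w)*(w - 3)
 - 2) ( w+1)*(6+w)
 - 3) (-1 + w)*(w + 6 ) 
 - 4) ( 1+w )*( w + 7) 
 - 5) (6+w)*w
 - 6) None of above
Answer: 2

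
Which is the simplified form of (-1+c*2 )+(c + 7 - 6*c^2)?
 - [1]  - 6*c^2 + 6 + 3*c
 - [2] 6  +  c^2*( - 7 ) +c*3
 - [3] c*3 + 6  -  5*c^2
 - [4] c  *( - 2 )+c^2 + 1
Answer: 1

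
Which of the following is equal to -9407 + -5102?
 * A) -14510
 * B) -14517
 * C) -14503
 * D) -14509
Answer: D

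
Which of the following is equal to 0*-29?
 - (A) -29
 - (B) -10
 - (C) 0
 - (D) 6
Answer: C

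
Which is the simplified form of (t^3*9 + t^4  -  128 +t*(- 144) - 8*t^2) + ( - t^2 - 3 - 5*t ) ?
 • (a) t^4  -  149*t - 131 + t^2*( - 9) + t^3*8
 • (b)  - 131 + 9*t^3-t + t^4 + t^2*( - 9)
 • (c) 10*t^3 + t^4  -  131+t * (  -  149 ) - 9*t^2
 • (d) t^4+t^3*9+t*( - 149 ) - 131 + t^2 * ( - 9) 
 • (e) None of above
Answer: d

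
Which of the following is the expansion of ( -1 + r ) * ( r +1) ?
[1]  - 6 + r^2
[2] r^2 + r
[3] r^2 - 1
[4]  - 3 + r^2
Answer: 3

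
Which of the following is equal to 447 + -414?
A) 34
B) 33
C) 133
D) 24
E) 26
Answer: B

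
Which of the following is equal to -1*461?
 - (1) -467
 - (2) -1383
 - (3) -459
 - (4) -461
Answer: 4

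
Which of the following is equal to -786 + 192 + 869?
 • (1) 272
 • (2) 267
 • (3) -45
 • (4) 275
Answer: 4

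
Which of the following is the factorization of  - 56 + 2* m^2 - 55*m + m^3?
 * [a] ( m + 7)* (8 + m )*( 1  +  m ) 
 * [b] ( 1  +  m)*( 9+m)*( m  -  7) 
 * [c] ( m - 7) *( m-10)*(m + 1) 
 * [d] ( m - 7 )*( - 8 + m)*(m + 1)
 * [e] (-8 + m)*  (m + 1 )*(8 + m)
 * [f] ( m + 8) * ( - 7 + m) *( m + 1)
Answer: f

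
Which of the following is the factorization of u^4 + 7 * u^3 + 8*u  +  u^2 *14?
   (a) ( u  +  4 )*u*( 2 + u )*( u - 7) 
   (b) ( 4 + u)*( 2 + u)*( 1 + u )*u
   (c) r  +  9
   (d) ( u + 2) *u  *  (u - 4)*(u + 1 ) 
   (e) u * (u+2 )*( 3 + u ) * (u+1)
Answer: b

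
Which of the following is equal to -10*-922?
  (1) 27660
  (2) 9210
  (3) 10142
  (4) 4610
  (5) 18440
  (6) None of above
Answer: 6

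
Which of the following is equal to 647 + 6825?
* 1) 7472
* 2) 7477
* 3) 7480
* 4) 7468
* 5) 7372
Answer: 1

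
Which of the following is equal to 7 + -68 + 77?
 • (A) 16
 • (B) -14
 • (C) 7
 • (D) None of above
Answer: A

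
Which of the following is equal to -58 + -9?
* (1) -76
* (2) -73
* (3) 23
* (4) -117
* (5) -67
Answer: 5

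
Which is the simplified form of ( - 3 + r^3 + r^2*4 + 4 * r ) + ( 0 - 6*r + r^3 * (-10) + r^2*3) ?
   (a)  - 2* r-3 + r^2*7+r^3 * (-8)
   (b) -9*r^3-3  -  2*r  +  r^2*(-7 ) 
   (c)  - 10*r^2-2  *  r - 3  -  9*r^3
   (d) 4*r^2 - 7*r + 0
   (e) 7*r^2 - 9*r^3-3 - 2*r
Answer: e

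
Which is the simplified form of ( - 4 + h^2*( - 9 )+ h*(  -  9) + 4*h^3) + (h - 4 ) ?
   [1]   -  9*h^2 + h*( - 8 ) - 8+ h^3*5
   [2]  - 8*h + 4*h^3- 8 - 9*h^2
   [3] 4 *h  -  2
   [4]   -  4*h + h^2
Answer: 2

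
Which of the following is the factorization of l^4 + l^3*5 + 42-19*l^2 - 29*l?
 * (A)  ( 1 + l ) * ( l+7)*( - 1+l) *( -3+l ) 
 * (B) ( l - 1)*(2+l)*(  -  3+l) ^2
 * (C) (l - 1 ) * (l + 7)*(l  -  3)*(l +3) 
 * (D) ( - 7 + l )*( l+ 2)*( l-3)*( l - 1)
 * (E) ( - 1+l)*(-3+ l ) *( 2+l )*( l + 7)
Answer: E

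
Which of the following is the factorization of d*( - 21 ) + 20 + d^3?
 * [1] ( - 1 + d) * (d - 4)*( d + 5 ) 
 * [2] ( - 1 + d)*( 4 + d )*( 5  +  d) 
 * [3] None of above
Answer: 1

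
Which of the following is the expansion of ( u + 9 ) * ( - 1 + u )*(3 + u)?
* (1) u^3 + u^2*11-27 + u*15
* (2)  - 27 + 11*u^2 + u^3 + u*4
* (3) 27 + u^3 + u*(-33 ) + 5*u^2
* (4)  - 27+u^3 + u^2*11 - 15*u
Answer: 1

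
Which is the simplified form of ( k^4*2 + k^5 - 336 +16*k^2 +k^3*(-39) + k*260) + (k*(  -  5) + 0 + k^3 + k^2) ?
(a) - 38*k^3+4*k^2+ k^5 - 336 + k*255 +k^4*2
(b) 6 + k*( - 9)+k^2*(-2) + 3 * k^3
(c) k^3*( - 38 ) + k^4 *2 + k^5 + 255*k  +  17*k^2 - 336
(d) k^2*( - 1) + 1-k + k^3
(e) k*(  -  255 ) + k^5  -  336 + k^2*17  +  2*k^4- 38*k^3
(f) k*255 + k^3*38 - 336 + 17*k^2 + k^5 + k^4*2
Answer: c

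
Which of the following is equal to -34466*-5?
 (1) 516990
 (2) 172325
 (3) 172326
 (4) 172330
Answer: 4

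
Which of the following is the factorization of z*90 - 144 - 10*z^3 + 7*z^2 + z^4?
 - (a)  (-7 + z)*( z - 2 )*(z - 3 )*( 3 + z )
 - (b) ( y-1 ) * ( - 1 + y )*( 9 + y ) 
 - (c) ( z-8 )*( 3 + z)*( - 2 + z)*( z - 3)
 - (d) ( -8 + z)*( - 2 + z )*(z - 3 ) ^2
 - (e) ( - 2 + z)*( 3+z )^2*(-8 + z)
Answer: c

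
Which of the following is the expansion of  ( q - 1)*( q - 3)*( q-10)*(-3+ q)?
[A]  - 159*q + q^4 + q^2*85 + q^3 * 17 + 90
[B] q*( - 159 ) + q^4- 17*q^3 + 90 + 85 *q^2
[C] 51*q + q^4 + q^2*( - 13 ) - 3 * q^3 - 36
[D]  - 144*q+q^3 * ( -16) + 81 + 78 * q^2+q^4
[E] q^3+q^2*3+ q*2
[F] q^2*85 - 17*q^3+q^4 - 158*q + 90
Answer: B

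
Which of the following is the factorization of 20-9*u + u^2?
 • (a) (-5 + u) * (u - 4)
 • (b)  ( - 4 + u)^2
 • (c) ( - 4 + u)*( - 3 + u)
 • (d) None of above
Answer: a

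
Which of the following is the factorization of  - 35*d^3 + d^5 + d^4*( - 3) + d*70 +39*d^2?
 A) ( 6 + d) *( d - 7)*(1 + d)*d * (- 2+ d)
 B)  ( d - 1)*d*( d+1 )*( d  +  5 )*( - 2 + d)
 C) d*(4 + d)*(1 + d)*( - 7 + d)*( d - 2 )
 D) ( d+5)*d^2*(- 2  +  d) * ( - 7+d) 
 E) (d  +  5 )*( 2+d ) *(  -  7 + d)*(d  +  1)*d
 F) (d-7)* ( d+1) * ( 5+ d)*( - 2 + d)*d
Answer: F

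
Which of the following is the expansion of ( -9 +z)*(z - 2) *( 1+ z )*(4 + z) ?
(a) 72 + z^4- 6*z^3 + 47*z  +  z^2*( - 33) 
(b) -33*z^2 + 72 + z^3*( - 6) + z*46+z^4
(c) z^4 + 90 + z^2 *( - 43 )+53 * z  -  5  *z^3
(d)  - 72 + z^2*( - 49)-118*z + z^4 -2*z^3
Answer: b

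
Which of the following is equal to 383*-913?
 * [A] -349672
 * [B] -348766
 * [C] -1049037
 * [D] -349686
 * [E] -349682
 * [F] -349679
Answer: F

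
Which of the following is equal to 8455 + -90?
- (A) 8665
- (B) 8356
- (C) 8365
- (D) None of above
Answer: C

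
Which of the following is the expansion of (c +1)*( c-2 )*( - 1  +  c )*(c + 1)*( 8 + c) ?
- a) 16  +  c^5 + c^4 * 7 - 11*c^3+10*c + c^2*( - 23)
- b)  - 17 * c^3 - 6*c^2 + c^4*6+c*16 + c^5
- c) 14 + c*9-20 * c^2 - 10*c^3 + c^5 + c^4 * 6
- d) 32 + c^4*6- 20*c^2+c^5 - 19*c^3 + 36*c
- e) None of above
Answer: a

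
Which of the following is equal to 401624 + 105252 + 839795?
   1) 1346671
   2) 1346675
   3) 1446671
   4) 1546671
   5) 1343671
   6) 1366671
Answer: 1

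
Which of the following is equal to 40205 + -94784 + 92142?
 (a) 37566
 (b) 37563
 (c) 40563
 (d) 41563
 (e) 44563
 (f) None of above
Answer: b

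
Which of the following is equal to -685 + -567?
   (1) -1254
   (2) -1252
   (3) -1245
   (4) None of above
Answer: 2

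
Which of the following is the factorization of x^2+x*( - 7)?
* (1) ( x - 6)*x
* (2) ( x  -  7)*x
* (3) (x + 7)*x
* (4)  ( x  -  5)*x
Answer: 2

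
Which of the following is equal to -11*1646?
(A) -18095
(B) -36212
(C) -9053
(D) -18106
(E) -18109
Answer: D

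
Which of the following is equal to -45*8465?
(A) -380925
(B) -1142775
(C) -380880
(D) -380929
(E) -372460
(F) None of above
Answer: A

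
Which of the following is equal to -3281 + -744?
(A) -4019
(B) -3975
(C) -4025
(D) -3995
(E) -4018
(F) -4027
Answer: C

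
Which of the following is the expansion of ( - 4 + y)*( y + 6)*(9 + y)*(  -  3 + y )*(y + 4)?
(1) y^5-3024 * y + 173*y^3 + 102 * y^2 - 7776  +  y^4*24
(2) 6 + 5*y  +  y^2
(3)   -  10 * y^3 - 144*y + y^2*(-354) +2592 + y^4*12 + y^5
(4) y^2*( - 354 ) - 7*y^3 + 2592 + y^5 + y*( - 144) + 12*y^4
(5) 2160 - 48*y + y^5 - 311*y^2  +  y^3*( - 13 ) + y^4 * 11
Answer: 4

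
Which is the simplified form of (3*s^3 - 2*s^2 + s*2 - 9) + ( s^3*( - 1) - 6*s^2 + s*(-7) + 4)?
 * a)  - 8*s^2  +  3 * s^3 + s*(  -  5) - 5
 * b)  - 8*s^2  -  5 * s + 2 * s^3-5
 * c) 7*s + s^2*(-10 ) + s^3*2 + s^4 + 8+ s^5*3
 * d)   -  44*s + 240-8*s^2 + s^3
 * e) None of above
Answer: b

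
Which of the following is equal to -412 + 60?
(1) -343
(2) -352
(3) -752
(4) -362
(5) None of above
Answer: 2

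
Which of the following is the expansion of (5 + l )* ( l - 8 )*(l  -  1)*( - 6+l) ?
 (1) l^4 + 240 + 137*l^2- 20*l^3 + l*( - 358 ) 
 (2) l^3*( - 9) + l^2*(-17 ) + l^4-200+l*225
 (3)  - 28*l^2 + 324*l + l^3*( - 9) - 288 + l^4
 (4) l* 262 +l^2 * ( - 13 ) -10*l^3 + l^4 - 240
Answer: 4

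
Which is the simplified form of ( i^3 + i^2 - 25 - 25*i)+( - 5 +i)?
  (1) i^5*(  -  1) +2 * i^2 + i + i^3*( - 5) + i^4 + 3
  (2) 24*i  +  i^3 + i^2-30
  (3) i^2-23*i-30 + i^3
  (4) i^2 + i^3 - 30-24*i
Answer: 4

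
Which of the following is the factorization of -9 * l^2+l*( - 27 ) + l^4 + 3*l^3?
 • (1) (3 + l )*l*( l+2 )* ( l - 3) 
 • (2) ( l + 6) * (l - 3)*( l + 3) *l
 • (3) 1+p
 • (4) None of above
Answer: 4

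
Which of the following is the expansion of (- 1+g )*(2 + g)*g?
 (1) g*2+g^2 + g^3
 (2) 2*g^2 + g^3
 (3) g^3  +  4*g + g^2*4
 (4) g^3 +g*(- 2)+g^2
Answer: 4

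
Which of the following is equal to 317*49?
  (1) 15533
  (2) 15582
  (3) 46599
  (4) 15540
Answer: 1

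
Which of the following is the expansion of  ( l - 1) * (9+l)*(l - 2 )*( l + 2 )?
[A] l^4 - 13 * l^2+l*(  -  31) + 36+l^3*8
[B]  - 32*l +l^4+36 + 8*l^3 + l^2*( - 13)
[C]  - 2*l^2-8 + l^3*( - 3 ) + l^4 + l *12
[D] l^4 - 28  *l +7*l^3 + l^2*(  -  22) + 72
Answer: B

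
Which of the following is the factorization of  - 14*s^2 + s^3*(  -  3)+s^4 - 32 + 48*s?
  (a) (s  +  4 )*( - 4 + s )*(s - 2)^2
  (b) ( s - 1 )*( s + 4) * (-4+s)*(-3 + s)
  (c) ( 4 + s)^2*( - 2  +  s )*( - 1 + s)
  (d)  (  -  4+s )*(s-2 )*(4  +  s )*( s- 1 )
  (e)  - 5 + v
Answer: d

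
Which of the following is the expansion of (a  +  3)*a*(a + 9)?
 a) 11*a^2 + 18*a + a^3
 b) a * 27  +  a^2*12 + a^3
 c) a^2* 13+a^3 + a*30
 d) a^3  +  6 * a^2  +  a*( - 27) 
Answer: b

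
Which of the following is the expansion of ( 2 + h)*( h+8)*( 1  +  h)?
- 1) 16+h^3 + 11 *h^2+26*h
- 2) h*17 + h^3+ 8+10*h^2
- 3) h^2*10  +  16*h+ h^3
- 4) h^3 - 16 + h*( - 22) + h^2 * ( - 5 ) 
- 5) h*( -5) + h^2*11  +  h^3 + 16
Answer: 1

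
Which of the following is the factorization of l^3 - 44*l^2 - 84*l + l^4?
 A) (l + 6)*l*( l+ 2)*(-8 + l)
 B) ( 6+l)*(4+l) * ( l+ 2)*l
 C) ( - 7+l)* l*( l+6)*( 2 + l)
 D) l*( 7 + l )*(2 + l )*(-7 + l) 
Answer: C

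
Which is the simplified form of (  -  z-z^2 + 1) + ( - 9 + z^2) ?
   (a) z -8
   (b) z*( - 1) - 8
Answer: b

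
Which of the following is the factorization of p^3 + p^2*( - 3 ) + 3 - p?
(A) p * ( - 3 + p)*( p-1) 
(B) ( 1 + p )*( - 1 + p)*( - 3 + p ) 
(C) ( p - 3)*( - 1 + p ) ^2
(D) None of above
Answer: B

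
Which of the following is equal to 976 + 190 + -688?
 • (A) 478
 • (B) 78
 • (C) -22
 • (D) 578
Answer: A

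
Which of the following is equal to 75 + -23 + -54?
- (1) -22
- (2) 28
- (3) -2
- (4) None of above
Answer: 3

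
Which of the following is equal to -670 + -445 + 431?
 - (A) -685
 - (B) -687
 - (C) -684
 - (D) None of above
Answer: C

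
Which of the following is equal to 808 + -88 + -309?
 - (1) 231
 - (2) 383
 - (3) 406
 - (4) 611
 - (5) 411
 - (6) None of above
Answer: 5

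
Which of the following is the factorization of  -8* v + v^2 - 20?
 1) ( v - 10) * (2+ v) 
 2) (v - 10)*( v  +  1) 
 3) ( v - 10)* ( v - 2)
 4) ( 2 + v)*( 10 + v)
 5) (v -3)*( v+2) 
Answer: 1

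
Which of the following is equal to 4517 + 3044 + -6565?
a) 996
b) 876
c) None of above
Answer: a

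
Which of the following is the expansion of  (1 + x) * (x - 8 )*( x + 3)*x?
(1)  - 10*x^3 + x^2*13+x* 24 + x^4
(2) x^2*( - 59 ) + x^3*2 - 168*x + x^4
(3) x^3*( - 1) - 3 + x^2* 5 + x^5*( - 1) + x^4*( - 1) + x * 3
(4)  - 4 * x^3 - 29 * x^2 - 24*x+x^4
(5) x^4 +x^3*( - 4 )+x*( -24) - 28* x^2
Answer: 4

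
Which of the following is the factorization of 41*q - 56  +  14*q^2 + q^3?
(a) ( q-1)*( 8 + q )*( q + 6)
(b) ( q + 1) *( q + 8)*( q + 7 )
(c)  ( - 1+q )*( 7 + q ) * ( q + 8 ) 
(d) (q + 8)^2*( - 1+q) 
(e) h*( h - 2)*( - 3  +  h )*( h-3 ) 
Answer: c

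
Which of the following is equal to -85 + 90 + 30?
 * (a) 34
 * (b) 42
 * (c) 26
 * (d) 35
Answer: d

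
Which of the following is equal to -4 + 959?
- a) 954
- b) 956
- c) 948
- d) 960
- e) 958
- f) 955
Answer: f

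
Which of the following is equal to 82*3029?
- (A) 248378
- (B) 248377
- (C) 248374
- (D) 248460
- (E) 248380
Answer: A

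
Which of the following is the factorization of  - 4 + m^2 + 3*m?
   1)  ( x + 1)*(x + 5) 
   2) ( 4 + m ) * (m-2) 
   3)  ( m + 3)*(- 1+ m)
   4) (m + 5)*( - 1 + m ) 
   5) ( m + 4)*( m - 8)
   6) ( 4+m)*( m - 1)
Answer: 6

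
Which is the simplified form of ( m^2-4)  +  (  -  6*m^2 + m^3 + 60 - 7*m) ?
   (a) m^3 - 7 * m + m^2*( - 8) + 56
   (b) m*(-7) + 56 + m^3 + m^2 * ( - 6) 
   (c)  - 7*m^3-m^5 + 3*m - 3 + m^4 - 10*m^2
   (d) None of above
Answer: d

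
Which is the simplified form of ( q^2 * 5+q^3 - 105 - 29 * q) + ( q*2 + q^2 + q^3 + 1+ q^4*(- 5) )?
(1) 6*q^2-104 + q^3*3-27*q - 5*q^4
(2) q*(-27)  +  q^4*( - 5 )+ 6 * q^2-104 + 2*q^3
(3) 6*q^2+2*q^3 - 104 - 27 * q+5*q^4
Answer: 2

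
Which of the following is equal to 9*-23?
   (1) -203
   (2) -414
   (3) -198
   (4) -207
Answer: 4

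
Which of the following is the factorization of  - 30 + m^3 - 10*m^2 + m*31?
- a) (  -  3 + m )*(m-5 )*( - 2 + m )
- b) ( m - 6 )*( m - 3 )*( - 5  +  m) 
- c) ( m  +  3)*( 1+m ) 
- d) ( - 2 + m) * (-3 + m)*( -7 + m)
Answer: a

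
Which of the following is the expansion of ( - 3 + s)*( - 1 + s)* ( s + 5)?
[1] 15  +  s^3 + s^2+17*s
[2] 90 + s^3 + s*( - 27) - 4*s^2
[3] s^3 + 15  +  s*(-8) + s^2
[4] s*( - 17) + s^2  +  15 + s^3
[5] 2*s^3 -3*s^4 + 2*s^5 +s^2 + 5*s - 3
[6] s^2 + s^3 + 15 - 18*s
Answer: 4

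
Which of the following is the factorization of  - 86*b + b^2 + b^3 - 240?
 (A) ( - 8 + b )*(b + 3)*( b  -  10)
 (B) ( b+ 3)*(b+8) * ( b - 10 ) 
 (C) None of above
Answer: B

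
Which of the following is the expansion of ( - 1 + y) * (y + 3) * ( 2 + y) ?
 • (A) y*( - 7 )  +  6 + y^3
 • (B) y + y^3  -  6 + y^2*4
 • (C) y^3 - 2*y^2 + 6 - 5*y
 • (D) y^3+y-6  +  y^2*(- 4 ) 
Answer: B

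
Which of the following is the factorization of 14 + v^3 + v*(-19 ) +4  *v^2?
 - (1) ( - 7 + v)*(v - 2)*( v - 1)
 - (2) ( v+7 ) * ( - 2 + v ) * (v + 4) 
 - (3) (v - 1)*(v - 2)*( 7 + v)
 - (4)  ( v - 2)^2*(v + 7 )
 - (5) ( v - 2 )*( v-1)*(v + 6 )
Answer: 3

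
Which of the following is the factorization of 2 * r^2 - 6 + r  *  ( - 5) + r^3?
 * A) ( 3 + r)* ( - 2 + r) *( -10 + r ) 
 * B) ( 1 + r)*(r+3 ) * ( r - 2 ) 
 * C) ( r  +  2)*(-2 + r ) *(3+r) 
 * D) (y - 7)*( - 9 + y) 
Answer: B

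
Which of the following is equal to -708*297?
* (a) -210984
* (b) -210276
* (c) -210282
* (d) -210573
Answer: b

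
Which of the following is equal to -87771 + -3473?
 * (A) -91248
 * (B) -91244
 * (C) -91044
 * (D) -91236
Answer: B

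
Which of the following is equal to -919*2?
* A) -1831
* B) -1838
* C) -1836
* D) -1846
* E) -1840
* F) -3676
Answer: B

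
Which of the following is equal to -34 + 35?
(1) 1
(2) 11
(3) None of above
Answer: 1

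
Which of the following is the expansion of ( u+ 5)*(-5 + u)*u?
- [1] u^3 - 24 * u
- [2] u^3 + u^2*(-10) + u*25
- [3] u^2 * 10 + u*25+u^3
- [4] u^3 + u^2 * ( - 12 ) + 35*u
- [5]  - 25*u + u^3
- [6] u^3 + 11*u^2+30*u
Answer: 5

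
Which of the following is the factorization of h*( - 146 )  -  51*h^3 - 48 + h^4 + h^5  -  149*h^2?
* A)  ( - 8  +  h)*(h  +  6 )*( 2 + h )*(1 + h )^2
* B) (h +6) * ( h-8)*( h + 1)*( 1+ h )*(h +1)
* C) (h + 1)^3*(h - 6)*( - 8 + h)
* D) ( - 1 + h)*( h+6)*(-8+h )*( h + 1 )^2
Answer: B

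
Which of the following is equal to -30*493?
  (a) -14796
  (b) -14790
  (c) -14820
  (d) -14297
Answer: b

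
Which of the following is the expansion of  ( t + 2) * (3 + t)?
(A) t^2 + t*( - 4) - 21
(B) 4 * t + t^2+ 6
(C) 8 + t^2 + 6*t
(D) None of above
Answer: D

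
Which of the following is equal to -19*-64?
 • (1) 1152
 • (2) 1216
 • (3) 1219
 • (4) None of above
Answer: 2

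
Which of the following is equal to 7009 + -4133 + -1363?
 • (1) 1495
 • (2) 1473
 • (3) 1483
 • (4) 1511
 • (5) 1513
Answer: 5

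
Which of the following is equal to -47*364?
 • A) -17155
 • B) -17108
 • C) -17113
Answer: B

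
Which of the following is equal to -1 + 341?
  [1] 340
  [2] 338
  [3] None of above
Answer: 1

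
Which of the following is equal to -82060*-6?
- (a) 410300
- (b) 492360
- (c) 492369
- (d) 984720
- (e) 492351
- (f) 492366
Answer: b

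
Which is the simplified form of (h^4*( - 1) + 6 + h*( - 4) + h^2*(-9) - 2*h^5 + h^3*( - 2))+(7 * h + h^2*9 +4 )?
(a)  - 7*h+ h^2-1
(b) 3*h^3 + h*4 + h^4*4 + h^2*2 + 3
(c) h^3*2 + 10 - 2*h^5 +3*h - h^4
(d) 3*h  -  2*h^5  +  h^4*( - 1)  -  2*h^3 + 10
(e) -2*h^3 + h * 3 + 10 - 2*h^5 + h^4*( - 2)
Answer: d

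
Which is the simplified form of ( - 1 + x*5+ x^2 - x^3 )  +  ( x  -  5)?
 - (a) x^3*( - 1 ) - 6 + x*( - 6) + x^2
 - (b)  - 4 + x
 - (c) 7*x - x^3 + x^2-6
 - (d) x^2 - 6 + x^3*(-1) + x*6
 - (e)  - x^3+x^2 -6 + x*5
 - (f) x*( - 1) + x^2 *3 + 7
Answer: d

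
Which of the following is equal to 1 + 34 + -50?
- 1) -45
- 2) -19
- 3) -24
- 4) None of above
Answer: 4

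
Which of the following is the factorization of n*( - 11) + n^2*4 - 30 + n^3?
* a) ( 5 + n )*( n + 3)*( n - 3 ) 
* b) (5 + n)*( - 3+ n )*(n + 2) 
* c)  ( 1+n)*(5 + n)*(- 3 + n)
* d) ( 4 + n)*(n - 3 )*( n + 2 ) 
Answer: b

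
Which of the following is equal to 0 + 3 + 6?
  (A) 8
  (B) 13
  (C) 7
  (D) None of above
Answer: D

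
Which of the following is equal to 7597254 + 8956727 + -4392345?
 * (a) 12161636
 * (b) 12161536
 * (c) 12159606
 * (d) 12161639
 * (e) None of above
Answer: a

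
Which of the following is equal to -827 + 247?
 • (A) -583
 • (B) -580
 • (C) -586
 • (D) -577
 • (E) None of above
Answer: B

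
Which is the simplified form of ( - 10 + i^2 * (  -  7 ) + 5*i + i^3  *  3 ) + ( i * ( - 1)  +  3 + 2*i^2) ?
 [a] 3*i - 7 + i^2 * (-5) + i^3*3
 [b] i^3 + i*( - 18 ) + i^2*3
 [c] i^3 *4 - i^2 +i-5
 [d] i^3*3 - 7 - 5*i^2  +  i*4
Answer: d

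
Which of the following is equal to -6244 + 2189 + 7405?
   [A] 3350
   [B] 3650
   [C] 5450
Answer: A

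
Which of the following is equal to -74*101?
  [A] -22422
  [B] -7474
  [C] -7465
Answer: B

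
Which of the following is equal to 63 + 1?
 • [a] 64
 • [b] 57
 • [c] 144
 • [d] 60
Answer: a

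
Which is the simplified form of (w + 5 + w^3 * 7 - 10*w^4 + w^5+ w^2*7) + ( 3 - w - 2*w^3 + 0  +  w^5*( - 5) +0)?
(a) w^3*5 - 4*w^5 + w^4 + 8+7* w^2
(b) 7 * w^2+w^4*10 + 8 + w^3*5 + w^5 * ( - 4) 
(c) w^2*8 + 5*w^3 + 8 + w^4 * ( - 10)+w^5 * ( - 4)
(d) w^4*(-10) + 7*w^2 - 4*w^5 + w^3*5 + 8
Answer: d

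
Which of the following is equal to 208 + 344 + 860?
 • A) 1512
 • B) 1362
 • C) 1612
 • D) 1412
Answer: D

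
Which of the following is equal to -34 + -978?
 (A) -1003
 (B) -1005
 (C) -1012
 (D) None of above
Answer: C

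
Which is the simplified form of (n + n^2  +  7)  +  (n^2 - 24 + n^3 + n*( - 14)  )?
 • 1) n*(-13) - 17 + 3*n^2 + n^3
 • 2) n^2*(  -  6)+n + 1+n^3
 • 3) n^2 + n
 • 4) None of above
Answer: 4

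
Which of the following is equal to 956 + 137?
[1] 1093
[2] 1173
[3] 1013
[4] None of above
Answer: 1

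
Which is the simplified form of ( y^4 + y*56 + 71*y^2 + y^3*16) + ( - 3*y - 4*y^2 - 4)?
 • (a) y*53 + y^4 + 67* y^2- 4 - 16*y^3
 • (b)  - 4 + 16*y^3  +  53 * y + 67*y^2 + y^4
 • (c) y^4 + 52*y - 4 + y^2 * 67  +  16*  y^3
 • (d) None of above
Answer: b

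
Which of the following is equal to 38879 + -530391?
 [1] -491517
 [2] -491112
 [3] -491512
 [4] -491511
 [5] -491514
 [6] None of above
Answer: 3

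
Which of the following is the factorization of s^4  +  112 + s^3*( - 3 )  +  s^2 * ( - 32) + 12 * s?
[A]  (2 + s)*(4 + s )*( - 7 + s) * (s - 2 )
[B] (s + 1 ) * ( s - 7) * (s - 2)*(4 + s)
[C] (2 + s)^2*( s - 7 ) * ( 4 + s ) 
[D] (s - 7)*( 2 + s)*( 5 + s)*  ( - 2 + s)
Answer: A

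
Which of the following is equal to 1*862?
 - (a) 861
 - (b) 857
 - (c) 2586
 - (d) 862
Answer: d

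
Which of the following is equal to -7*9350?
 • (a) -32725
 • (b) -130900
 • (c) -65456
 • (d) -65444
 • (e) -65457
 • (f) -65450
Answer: f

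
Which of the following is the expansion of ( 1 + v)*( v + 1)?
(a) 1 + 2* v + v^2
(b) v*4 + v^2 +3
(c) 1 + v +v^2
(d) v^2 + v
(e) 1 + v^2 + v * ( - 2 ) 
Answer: a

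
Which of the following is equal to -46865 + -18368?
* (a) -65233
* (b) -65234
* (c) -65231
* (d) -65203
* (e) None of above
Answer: a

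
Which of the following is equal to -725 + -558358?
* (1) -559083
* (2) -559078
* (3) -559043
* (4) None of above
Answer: 1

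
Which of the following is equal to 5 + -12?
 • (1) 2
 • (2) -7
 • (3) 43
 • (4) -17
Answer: 2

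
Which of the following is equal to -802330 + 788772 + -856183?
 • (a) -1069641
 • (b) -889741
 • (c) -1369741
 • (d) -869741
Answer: d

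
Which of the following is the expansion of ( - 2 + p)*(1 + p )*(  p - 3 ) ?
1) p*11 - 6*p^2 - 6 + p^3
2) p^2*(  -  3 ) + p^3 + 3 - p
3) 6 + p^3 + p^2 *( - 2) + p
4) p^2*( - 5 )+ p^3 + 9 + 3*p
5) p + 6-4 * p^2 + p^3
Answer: 5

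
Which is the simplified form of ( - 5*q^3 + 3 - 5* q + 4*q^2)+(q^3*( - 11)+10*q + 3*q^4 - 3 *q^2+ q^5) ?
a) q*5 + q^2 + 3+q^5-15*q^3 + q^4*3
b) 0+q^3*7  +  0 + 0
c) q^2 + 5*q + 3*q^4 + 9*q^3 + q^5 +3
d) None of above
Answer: d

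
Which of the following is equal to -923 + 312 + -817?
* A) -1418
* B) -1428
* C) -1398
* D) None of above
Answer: B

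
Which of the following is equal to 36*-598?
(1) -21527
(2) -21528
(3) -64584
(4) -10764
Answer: 2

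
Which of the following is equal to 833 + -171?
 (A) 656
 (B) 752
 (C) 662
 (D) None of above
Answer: C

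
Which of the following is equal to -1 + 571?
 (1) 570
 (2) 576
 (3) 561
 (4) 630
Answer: 1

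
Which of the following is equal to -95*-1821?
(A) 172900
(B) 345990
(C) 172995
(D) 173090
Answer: C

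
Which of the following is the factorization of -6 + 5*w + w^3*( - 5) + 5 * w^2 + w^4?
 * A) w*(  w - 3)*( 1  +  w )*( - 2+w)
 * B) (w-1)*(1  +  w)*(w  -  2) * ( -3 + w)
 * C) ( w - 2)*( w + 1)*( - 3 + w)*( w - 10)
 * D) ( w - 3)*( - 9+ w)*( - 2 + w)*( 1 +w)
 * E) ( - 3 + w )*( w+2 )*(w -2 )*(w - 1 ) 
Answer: B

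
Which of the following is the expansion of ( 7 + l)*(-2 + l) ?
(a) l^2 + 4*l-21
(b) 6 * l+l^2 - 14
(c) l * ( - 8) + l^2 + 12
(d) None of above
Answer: d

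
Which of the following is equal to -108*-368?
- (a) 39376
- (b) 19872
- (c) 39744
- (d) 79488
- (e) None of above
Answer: c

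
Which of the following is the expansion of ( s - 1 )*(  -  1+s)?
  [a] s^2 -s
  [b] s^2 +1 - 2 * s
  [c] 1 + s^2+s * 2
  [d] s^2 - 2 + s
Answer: b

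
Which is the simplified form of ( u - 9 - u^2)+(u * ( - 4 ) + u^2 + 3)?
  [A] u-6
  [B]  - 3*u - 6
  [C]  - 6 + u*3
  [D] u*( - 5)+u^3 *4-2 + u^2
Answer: B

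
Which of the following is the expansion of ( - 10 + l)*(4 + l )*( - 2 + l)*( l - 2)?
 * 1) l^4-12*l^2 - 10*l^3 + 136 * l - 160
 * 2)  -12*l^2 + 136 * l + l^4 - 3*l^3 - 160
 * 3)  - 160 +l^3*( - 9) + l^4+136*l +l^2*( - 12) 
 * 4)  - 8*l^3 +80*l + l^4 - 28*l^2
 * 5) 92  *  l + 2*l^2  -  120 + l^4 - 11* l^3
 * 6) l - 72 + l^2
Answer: 1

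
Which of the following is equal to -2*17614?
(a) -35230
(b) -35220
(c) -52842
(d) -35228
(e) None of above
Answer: d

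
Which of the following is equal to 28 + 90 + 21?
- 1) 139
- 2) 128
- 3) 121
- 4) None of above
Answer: 1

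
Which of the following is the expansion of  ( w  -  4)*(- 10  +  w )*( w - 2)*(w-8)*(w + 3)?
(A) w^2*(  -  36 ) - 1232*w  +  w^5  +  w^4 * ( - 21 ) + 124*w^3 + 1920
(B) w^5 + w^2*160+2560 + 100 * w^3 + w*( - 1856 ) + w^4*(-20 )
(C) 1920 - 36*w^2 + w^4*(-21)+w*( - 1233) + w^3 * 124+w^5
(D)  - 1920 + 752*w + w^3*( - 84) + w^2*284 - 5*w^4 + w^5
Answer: A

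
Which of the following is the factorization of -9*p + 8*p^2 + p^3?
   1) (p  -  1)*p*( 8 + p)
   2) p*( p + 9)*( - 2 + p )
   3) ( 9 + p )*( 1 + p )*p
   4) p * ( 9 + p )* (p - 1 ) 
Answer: 4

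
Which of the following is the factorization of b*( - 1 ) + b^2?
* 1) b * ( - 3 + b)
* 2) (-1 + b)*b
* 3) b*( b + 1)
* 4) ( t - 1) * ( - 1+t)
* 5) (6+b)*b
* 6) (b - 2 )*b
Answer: 2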